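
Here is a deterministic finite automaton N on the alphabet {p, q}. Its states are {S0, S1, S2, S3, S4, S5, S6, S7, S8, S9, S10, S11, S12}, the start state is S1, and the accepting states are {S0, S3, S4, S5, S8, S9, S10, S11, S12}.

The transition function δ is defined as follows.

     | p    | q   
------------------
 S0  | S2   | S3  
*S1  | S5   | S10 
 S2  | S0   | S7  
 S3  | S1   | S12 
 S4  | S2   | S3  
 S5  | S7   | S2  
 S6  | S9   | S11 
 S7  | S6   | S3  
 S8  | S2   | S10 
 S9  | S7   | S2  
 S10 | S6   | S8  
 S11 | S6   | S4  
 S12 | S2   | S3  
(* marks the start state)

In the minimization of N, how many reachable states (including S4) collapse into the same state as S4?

4

Start with accepting vs non-accepting: {S0,S3,S4,S5,S8,S9,S10,S11,S12} | {S1,S2,S6,S7}.
Refine {S0,S3,S4,S5,S8,S9,S10,S11,S12} on symbol q: members go to different blocks, giving {S0,S3,S4,S8,S10,S11,S12} and {S5,S9}.
Split {S1,S2,S6,S7} by δ(·,p) → {S1,S6} and {S2} and {S7}.
Split {S0,S3,S4,S8,S10,S11,S12} by δ(·,p) → {S0,S4,S8,S12} and {S3,S10,S11}.
No further refinement is possible. Final partition (6 blocks): {S0,S4,S8,S12} | {S1,S6} | {S5,S9} | {S2} | {S7} | {S3,S10,S11}.
The equivalence class containing S4 is {S0,S4,S8,S12}, of size 4.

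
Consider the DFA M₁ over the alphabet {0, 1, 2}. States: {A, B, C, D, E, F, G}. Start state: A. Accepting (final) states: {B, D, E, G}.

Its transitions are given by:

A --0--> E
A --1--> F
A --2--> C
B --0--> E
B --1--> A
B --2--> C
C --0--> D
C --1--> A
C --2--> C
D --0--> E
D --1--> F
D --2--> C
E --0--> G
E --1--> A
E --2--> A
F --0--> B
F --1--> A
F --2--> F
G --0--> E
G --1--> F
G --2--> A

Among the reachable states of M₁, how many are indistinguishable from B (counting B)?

4

All states are reachable from the start state.
Initial partition by acceptance: {B,D,E,G} | {A,C,F}.
Stable partition: {B,D,E,G} | {A,C,F} — 2 equivalence classes.
State B belongs to the block {B,D,E,G}, which has 4 states.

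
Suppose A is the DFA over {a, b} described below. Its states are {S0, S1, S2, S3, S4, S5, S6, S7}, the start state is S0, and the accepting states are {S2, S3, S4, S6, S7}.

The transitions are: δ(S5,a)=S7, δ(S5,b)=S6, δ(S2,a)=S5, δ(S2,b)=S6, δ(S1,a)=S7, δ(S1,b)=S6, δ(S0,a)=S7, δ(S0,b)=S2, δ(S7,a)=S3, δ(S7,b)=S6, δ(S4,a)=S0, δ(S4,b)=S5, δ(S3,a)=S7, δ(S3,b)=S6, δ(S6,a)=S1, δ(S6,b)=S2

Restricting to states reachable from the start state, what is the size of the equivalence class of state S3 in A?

2

First remove the unreachable states {S4}; 7 states remain.
Start with accepting vs non-accepting: {S2,S3,S6,S7} | {S0,S1,S5}.
Refine {S2,S3,S6,S7} on symbol a: members go to different blocks, giving {S2,S6} and {S3,S7}.
Stable partition: {S2,S6} | {S0,S1,S5} | {S3,S7} — 3 equivalence classes.
State S3 belongs to the block {S3,S7}, which has 2 states.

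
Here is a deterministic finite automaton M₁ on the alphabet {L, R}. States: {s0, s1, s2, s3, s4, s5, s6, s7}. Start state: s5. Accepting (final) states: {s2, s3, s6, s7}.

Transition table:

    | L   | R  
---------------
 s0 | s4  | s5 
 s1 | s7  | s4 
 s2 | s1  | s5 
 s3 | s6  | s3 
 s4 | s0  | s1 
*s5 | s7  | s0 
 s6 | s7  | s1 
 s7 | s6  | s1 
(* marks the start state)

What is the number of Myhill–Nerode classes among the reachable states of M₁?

States {s2,s3} cannot be reached from the start state, so discard them.
Start with accepting vs non-accepting: {s6,s7} | {s0,s1,s4,s5}.
On input L, block {s0,s1,s4,s5} splits into {s0,s4} and {s1,s5}.
The partition is now stable with 3 blocks: {s6,s7} | {s0,s4} | {s1,s5}.

3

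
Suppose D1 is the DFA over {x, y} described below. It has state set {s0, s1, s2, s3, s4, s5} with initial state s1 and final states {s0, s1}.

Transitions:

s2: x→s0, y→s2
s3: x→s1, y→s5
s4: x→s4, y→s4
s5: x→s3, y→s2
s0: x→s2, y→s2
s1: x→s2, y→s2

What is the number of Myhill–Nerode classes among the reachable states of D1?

Reachable states from the start: {s0,s1,s2}. Unreachable: {s3,s4,s5} — drop them.
Start with accepting vs non-accepting: {s0,s1} | {s2}.
The partition is now stable with 2 blocks: {s0,s1} | {s2}.

2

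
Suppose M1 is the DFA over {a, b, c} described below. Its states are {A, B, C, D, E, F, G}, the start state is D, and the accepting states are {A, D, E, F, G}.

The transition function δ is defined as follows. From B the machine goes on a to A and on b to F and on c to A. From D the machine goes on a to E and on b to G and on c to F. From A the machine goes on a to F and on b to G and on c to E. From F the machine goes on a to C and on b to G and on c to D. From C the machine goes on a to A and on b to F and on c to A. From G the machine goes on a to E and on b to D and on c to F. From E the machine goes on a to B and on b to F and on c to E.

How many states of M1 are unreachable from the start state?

0

Exploring from D, all states are eventually visited, so none are unreachable.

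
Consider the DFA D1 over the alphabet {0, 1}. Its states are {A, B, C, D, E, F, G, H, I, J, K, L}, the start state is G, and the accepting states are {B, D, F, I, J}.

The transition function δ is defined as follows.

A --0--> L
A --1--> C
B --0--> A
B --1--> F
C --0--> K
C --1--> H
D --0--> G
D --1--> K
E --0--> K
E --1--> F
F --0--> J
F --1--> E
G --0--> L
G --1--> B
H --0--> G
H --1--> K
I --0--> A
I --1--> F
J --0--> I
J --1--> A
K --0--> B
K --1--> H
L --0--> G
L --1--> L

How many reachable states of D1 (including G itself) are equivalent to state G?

States {D} cannot be reached from the start state, so discard them.
Start with accepting vs non-accepting: {B,F,I,J} | {A,C,E,G,H,K,L}.
On input 0, block {B,F,I,J} splits into {B,I} and {F,J}.
Split {A,C,E,G,H,K,L} by δ(·,0) → {A,C,E,G,H,L} and {K}.
Refine {A,C,E,G,H,L} on symbol 0: members go to different blocks, giving {A,G,H,L} and {C,E}.
On input 1, block {A,G,H,L} splits into {A} and {G} and {H} and {L}.
Refine {F,J} on symbol 0: members go to different blocks, giving {F} and {J}.
Refine {C,E} on symbol 1: members go to different blocks, giving {C} and {E}.
The partition is now stable with 10 blocks: {B,I} | {A} | {F} | {K} | {C} | {G} | {H} | {L} | {J} | {E}.
The equivalence class containing G is {G}, of size 1.

1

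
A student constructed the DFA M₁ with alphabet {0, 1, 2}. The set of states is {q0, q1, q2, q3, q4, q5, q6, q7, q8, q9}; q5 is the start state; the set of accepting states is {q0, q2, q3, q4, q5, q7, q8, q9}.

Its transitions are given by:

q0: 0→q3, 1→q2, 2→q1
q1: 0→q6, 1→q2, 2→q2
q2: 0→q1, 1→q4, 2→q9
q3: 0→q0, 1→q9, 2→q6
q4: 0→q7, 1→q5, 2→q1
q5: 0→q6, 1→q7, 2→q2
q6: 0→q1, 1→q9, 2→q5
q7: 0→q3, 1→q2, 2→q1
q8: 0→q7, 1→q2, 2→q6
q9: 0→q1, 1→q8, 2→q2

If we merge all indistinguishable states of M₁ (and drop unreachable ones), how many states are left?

3

All states are reachable from the start state.
Start with accepting vs non-accepting: {q0,q2,q3,q4,q5,q7,q8,q9} | {q1,q6}.
On input 0, block {q0,q2,q3,q4,q5,q7,q8,q9} splits into {q0,q3,q4,q7,q8} and {q2,q5,q9}.
No further refinement is possible. Final partition (3 blocks): {q0,q3,q4,q7,q8} | {q1,q6} | {q2,q5,q9}.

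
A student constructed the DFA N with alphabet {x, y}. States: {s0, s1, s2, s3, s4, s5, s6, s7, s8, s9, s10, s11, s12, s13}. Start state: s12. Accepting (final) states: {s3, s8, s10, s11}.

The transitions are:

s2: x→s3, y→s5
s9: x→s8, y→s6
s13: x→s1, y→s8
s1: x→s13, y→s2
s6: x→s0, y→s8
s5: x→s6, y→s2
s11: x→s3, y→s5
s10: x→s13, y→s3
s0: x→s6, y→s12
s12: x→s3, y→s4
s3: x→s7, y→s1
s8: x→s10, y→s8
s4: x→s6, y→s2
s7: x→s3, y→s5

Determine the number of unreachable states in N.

No path from s12 leads to s9, s11; the other 12 states are all reachable.

2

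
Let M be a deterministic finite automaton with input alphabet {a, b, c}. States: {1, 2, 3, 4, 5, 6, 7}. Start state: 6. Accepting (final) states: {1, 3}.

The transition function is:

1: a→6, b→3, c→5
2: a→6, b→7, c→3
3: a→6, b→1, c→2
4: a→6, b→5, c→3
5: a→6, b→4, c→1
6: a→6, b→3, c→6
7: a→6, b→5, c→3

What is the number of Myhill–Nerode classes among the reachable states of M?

P0 = {1,3} | {2,4,5,6,7}.
On input b, block {2,4,5,6,7} splits into {2,4,5,7} and {6}.
Stable partition: {1,3} | {2,4,5,7} | {6} — 3 equivalence classes.

3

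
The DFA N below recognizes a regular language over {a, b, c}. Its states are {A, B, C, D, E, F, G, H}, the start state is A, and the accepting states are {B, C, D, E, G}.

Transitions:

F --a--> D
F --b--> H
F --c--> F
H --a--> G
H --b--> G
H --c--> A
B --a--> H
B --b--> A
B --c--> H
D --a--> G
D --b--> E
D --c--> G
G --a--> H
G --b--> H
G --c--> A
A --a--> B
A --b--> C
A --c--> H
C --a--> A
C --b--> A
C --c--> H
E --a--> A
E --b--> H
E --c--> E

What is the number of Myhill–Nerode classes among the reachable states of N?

2

Reachable states from the start: {A,B,C,G,H}. Unreachable: {D,E,F} — drop them.
Start with accepting vs non-accepting: {B,C,G} | {A,H}.
No further refinement is possible. Final partition (2 blocks): {B,C,G} | {A,H}.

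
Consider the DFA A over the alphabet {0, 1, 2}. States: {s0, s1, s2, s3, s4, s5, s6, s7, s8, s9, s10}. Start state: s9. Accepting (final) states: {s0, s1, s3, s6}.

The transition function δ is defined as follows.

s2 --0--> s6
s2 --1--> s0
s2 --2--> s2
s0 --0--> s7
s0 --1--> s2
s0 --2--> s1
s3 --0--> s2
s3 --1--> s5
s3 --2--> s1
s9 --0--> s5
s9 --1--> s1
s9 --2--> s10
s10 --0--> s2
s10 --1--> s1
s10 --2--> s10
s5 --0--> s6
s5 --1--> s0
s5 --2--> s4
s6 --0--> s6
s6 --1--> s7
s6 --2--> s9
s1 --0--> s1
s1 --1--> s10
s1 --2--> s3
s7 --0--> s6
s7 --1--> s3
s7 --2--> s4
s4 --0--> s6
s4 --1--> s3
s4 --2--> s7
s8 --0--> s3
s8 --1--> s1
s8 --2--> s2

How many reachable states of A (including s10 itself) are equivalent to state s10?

2

Reachable states from the start: {s0,s1,s2,s3,s4,s5,s6,s7,s9,s10}. Unreachable: {s8} — drop them.
P0 = {s0,s1,s3,s6} | {s2,s4,s5,s7,s9,s10}.
Split {s0,s1,s3,s6} by δ(·,0) → {s0,s3} and {s1,s6}.
Split {s2,s4,s5,s7,s9,s10} by δ(·,0) → {s2,s4,s5,s7} and {s9,s10}.
On input 1, block {s1,s6} splits into {s1} and {s6}.
No further refinement is possible. Final partition (5 blocks): {s0,s3} | {s2,s4,s5,s7} | {s1} | {s9,s10} | {s6}.
The equivalence class containing s10 is {s9,s10}, of size 2.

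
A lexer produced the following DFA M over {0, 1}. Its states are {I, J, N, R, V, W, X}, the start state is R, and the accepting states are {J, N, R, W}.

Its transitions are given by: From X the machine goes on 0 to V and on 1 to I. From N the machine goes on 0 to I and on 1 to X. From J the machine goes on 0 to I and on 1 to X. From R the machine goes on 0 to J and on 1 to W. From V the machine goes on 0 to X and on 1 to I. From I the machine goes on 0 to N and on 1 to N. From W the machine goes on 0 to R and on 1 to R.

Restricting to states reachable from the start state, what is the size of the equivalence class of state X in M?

2

Start with accepting vs non-accepting: {J,N,R,W} | {I,V,X}.
On input 0, block {J,N,R,W} splits into {J,N} and {R,W}.
Refine {I,V,X} on symbol 0: members go to different blocks, giving {V,X} and {I}.
On input 0, block {R,W} splits into {R} and {W}.
The partition is now stable with 5 blocks: {J,N} | {V,X} | {R} | {I} | {W}.
The equivalence class containing X is {V,X}, of size 2.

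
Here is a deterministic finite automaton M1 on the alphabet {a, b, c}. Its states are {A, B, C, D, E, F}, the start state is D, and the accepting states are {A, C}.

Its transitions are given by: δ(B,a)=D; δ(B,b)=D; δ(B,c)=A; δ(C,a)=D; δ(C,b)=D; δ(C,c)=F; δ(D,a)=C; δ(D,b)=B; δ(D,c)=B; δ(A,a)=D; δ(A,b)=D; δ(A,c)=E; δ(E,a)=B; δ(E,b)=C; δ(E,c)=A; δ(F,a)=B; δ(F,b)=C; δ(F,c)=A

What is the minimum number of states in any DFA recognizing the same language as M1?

Start with accepting vs non-accepting: {A,C} | {B,D,E,F}.
Refine {B,D,E,F} on symbol a: members go to different blocks, giving {B,E,F} and {D}.
On input a, block {B,E,F} splits into {E,F} and {B}.
Stable partition: {A,C} | {E,F} | {D} | {B} — 4 equivalence classes.

4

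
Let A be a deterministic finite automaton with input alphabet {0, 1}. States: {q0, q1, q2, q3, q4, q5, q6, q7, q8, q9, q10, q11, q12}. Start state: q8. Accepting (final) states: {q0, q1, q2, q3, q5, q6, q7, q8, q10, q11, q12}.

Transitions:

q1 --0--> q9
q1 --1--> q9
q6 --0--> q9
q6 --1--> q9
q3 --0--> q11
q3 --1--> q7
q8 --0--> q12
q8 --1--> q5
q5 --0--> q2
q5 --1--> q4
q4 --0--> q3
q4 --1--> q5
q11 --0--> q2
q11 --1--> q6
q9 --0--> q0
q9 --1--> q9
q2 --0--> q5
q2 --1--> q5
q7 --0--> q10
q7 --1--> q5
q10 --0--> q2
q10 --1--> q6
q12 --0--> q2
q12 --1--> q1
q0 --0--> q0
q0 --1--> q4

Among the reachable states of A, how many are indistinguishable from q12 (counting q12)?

3

All states are reachable from the start state.
Start with accepting vs non-accepting: {q0,q1,q2,q3,q5,q6,q7,q8,q10,q11,q12} | {q4,q9}.
On input 0, block {q0,q1,q2,q3,q5,q6,q7,q8,q10,q11,q12} splits into {q0,q2,q3,q5,q7,q8,q10,q11,q12} and {q1,q6}.
On input 1, block {q0,q2,q3,q5,q7,q8,q10,q11,q12} splits into {q2,q3,q7,q8} and {q10,q11,q12} and {q0,q5}.
Refine {q2,q3,q7,q8} on symbol 0: members go to different blocks, giving {q3,q7,q8} and {q2}.
Split {q3,q7,q8} by δ(·,1) → {q7,q8} and {q3}.
Split {q4,q9} by δ(·,0) → {q4} and {q9}.
Split {q0,q5} by δ(·,0) → {q0} and {q5}.
Stable partition: {q7,q8} | {q4} | {q1,q6} | {q10,q11,q12} | {q0} | {q2} | {q3} | {q9} | {q5} — 9 equivalence classes.
The equivalence class containing q12 is {q10,q11,q12}, of size 3.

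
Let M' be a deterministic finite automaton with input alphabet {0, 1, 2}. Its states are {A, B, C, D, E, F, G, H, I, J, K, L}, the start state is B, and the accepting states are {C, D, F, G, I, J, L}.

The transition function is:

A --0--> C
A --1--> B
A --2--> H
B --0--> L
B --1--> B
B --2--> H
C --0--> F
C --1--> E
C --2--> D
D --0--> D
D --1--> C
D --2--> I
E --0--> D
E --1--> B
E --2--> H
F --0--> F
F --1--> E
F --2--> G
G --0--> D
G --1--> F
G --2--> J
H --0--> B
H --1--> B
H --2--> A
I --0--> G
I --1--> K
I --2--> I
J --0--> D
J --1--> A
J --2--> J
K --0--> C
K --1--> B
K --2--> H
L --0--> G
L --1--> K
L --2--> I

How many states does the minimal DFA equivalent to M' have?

All states are reachable from the start state.
Initial partition by acceptance: {C,D,F,G,I,J,L} | {A,B,E,H,K}.
On input 1, block {C,D,F,G,I,J,L} splits into {C,F,I,J,L} and {D,G}.
Refine {C,F,I,J,L} on symbol 0: members go to different blocks, giving {I,J,L} and {C,F}.
Refine {A,B,E,H,K} on symbol 0: members go to different blocks, giving {A,K} and {B} and {E} and {H}.
No further refinement is possible. Final partition (7 blocks): {I,J,L} | {A,K} | {D,G} | {C,F} | {B} | {E} | {H}.

7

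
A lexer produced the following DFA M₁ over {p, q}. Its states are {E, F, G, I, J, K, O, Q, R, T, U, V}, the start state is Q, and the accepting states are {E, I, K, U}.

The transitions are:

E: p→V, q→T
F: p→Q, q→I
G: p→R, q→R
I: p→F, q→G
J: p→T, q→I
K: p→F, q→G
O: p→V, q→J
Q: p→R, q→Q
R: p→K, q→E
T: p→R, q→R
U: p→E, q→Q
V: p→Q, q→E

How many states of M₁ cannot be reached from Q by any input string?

3

No path from Q leads to J, O, U; the other 9 states are all reachable.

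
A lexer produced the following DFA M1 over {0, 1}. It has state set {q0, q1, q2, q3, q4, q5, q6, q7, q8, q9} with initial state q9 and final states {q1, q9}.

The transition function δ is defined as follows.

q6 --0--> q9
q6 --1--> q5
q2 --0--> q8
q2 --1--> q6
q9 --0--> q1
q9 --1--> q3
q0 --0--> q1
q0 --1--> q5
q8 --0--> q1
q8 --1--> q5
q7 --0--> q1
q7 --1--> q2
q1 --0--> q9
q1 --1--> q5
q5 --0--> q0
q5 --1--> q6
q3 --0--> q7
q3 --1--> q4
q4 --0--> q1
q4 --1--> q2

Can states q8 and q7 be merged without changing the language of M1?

Every state is reachable, so we keep all 10.
Initial partition by acceptance: {q1,q9} | {q0,q2,q3,q4,q5,q6,q7,q8}.
Refine {q0,q2,q3,q4,q5,q6,q7,q8} on symbol 0: members go to different blocks, giving {q0,q4,q6,q7,q8} and {q2,q3,q5}.
The partition is now stable with 3 blocks: {q1,q9} | {q0,q4,q6,q7,q8} | {q2,q3,q5}.
q8 and q7 lie in the same block of the stable partition, so they are equivalent — no string distinguishes them.

Yes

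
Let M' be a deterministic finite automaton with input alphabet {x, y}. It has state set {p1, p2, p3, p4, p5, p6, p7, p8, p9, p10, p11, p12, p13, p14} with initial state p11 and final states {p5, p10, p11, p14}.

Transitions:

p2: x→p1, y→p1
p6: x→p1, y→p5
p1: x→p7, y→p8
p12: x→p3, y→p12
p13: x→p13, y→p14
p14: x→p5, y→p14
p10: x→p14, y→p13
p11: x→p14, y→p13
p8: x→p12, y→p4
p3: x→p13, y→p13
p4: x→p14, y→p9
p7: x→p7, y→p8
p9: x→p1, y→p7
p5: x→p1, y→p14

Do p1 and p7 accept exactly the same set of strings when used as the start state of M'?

Yes

First remove the unreachable states {p2,p6,p10}; 11 states remain.
P0 = {p5,p11,p14} | {p1,p3,p4,p7,p8,p9,p12,p13}.
On input x, block {p5,p11,p14} splits into {p11,p14} and {p5}.
Split {p11,p14} by δ(·,x) → {p11} and {p14}.
Split {p1,p3,p4,p7,p8,p9,p12,p13} by δ(·,x) → {p1,p3,p7,p8,p9,p12,p13} and {p4}.
On input y, block {p1,p3,p7,p8,p9,p12,p13} splits into {p1,p3,p7,p9,p12} and {p8} and {p13}.
Refine {p1,p3,p7,p9,p12} on symbol x: members go to different blocks, giving {p1,p7,p9,p12} and {p3}.
On input x, block {p1,p7,p9,p12} splits into {p1,p7,p9} and {p12}.
On input y, block {p1,p7,p9} splits into {p1,p7} and {p9}.
The partition is now stable with 10 blocks: {p11} | {p1,p7} | {p5} | {p14} | {p4} | {p8} | {p13} | {p3} | {p12} | {p9}.
p1 and p7 lie in the same block of the stable partition, so they are equivalent — no string distinguishes them.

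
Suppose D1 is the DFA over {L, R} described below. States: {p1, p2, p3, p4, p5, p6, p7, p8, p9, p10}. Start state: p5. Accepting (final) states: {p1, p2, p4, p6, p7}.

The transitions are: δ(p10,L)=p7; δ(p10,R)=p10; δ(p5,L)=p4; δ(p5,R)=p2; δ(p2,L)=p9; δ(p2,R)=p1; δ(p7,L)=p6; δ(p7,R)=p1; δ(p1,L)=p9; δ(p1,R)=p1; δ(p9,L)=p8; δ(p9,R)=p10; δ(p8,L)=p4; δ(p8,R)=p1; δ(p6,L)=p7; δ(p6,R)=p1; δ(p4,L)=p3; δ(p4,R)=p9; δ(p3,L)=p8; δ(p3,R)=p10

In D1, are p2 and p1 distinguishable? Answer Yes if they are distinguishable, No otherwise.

No

All states are reachable from the start state.
Initial partition by acceptance: {p1,p2,p4,p6,p7} | {p3,p5,p8,p9,p10}.
Split {p1,p2,p4,p6,p7} by δ(·,L) → {p1,p2,p4} and {p6,p7}.
On input R, block {p1,p2,p4} splits into {p1,p2} and {p4}.
Refine {p3,p5,p8,p9,p10} on symbol L: members go to different blocks, giving {p3,p9} and {p5,p8} and {p10}.
The partition is now stable with 6 blocks: {p1,p2} | {p3,p9} | {p6,p7} | {p4} | {p5,p8} | {p10}.
p2 and p1 lie in the same block of the stable partition, so they are equivalent — no string distinguishes them.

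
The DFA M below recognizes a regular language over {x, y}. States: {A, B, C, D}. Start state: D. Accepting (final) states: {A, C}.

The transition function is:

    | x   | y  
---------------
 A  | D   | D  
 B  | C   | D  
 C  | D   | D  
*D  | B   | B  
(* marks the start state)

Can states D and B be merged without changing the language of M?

No

States {A} cannot be reached from the start state, so discard them.
Start with accepting vs non-accepting: {C} | {B,D}.
Refine {B,D} on symbol x: members go to different blocks, giving {B} and {D}.
Stable partition: {C} | {B} | {D} — 3 equivalence classes.
D and B end up in different blocks, so they are distinguishable. For instance, the string 'x' is accepted from only B.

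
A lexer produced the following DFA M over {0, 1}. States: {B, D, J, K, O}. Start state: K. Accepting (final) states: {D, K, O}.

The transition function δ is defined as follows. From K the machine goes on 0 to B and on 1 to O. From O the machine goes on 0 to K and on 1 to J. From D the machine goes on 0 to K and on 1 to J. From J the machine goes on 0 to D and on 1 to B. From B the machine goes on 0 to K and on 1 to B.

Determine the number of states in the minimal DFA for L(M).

4

All states are reachable from the start state.
P0 = {D,K,O} | {B,J}.
Refine {D,K,O} on symbol 0: members go to different blocks, giving {D,O} and {K}.
On input 0, block {B,J} splits into {B} and {J}.
The partition is now stable with 4 blocks: {D,O} | {B} | {K} | {J}.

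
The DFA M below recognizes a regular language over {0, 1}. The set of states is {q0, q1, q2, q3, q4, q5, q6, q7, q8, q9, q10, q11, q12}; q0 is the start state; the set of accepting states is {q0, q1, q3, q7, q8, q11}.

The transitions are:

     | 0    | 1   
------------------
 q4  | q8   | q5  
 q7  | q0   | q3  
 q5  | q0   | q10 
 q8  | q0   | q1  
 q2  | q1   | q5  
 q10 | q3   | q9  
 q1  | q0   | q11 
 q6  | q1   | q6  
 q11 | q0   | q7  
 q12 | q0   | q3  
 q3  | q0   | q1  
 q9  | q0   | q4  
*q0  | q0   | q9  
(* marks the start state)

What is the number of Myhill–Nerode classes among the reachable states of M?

4

States {q2,q6,q12} cannot be reached from the start state, so discard them.
Start with accepting vs non-accepting: {q0,q1,q3,q7,q8,q11} | {q4,q5,q9,q10}.
Split {q0,q1,q3,q7,q8,q11} by δ(·,1) → {q1,q3,q7,q8,q11} and {q0}.
On input 0, block {q4,q5,q9,q10} splits into {q4,q10} and {q5,q9}.
The partition is now stable with 4 blocks: {q1,q3,q7,q8,q11} | {q4,q10} | {q0} | {q5,q9}.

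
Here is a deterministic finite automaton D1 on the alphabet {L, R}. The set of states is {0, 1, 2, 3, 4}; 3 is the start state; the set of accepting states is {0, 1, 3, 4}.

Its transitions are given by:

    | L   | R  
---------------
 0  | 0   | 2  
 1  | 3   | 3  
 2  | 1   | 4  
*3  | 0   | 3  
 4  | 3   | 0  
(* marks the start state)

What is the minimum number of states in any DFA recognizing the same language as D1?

5

Every state is reachable, so we keep all 5.
Start with accepting vs non-accepting: {0,1,3,4} | {2}.
On input R, block {0,1,3,4} splits into {1,3,4} and {0}.
Split {1,3,4} by δ(·,L) → {1,4} and {3}.
On input R, block {1,4} splits into {1} and {4}.
The partition is now stable with 5 blocks: {1} | {2} | {0} | {3} | {4}.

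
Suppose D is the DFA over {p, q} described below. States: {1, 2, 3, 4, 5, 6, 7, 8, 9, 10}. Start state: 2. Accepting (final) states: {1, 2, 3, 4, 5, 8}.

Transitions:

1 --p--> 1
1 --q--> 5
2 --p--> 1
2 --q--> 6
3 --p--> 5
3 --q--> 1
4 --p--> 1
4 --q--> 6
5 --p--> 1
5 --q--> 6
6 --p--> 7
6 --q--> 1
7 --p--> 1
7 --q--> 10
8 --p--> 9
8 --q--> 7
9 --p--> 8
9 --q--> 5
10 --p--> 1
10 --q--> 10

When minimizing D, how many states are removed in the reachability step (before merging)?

Starting at 2 and following transitions, the reachable set is {1, 2, 5, 6, 7, 10}. That leaves 3, 4, 8, 9 unreachable — 4 in total.

4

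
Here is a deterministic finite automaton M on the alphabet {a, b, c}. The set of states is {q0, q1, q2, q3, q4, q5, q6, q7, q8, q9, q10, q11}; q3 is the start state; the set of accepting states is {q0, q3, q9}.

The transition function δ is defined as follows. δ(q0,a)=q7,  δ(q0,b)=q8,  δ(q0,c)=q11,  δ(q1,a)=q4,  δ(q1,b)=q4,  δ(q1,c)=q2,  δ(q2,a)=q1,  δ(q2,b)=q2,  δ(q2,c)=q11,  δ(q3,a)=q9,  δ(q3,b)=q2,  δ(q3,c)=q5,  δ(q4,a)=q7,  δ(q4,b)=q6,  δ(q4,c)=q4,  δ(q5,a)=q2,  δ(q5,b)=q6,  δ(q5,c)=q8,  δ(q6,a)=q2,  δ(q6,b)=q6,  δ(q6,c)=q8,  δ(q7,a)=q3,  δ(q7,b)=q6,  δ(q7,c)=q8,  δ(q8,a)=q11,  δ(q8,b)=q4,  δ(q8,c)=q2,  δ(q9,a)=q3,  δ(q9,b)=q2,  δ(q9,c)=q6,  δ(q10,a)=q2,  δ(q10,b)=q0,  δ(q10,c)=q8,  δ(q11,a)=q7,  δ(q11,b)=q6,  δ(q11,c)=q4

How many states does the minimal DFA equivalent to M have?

Reachable states from the start: {q1,q2,q3,q4,q5,q6,q7,q8,q9,q11}. Unreachable: {q0,q10} — drop them.
Start with accepting vs non-accepting: {q3,q9} | {q1,q2,q4,q5,q6,q7,q8,q11}.
Refine {q1,q2,q4,q5,q6,q7,q8,q11} on symbol a: members go to different blocks, giving {q1,q2,q4,q5,q6,q8,q11} and {q7}.
On input a, block {q1,q2,q4,q5,q6,q8,q11} splits into {q1,q2,q5,q6,q8} and {q4,q11}.
On input a, block {q1,q2,q5,q6,q8} splits into {q2,q5,q6} and {q1,q8}.
Split {q2,q5,q6} by δ(·,a) → {q5,q6} and {q2}.
Stable partition: {q3,q9} | {q5,q6} | {q7} | {q4,q11} | {q1,q8} | {q2} — 6 equivalence classes.

6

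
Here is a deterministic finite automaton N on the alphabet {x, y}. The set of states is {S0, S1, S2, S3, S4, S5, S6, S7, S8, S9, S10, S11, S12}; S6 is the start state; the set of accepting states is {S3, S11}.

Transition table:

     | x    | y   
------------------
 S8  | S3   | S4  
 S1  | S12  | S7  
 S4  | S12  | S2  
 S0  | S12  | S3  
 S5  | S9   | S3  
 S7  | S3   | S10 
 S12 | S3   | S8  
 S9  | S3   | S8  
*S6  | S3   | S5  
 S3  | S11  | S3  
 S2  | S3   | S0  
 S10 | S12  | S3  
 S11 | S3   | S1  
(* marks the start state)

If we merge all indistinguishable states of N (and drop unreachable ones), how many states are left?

Every state is reachable, so we keep all 13.
Start with accepting vs non-accepting: {S3,S11} | {S0,S1,S2,S4,S5,S6,S7,S8,S9,S10,S12}.
Refine {S3,S11} on symbol y: members go to different blocks, giving {S3} and {S11}.
On input x, block {S0,S1,S2,S4,S5,S6,S7,S8,S9,S10,S12} splits into {S2,S6,S7,S8,S9,S12} and {S0,S1,S4,S5,S10}.
On input y, block {S2,S6,S7,S8,S9,S12} splits into {S2,S6,S7,S8} and {S9,S12}.
Refine {S0,S1,S4,S5,S10} on symbol y: members go to different blocks, giving {S0,S5,S10} and {S1,S4}.
Split {S2,S6,S7,S8} by δ(·,y) → {S2,S6,S7} and {S8}.
Stable partition: {S3} | {S2,S6,S7} | {S11} | {S0,S5,S10} | {S9,S12} | {S1,S4} | {S8} — 7 equivalence classes.

7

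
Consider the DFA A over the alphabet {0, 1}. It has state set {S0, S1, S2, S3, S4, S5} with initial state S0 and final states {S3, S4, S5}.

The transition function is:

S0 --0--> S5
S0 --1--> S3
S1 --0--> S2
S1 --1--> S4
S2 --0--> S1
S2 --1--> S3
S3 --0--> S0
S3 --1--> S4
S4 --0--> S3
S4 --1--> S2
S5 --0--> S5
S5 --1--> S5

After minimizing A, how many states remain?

6

Every state is reachable, so we keep all 6.
Initial partition by acceptance: {S3,S4,S5} | {S0,S1,S2}.
Split {S3,S4,S5} by δ(·,0) → {S4,S5} and {S3}.
On input 0, block {S4,S5} splits into {S4} and {S5}.
Refine {S0,S1,S2} on symbol 0: members go to different blocks, giving {S1,S2} and {S0}.
Refine {S1,S2} on symbol 1: members go to different blocks, giving {S1} and {S2}.
The partition is now stable with 6 blocks: {S4} | {S1} | {S3} | {S5} | {S0} | {S2}.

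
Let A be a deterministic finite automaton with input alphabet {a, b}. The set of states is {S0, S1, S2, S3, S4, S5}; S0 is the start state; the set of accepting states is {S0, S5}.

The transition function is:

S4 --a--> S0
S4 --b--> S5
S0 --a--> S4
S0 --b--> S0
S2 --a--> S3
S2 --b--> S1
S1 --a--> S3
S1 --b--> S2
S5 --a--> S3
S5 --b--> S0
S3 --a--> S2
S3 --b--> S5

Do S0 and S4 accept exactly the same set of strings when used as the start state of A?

All states are reachable from the start state.
P0 = {S0,S5} | {S1,S2,S3,S4}.
Refine {S1,S2,S3,S4} on symbol a: members go to different blocks, giving {S1,S2,S3} and {S4}.
Split {S0,S5} by δ(·,a) → {S0} and {S5}.
On input b, block {S1,S2,S3} splits into {S1,S2} and {S3}.
No further refinement is possible. Final partition (5 blocks): {S0} | {S1,S2} | {S4} | {S5} | {S3}.
S0 and S4 end up in different blocks, so they are distinguishable. For instance, the string 'ε' is accepted from only S0.

No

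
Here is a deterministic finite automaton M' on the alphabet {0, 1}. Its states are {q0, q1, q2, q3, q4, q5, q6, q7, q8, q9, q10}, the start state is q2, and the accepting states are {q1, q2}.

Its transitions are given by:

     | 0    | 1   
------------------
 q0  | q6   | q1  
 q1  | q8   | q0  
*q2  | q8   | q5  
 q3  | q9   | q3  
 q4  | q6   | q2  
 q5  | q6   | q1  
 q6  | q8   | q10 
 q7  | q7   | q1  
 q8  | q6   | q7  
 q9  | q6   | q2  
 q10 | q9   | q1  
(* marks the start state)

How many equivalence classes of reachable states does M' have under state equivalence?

States {q3,q4} cannot be reached from the start state, so discard them.
Initial partition by acceptance: {q1,q2} | {q0,q5,q6,q7,q8,q9,q10}.
Refine {q0,q5,q6,q7,q8,q9,q10} on symbol 1: members go to different blocks, giving {q0,q5,q7,q9,q10} and {q6,q8}.
On input 0, block {q0,q5,q7,q9,q10} splits into {q0,q5,q9} and {q7,q10}.
Split {q7,q10} by δ(·,0) → {q7} and {q10}.
Split {q6,q8} by δ(·,1) → {q6} and {q8}.
Stable partition: {q1,q2} | {q0,q5,q9} | {q6} | {q7} | {q10} | {q8} — 6 equivalence classes.

6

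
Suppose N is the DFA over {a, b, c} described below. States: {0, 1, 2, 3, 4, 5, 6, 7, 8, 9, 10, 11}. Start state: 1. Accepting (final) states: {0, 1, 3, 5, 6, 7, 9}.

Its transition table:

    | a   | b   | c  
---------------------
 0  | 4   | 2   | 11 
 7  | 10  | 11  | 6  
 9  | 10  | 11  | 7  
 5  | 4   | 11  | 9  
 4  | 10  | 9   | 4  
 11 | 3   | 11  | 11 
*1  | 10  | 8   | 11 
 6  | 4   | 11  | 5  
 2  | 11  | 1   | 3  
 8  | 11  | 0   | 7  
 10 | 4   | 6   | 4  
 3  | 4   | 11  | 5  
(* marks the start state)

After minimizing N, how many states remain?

Every state is reachable, so we keep all 12.
Start with accepting vs non-accepting: {0,1,3,5,6,7,9} | {2,4,8,10,11}.
Split {0,1,3,5,6,7,9} by δ(·,c) → {3,5,6,7,9} and {0,1}.
Split {2,4,8,10,11} by δ(·,a) → {2,4,8,10} and {11}.
Refine {2,4,8,10} on symbol a: members go to different blocks, giving {2,8} and {4,10}.
Stable partition: {3,5,6,7,9} | {2,8} | {0,1} | {11} | {4,10} — 5 equivalence classes.

5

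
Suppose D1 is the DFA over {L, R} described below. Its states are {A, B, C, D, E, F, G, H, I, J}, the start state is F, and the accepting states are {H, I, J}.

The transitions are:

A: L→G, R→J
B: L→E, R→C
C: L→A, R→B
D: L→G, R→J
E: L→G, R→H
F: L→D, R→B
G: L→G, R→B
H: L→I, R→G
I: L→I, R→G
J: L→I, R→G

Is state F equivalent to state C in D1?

Start with accepting vs non-accepting: {H,I,J} | {A,B,C,D,E,F,G}.
Refine {A,B,C,D,E,F,G} on symbol R: members go to different blocks, giving {B,C,F,G} and {A,D,E}.
Refine {B,C,F,G} on symbol L: members go to different blocks, giving {B,C,F} and {G}.
Stable partition: {H,I,J} | {B,C,F} | {A,D,E} | {G} — 4 equivalence classes.
F and C lie in the same block of the stable partition, so they are equivalent — no string distinguishes them.

Yes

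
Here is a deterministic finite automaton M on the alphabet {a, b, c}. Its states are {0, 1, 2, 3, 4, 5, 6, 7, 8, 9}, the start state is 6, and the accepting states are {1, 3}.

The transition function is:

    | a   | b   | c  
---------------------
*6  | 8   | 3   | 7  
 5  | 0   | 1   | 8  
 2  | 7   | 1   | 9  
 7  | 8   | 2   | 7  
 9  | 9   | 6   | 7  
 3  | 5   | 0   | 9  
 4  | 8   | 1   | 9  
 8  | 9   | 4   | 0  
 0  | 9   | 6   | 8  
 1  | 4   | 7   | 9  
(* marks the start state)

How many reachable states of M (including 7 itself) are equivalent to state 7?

Every state is reachable, so we keep all 10.
Start with accepting vs non-accepting: {1,3} | {0,2,4,5,6,7,8,9}.
Split {0,2,4,5,6,7,8,9} by δ(·,b) → {0,7,8,9} and {2,4,5,6}.
No further refinement is possible. Final partition (3 blocks): {1,3} | {0,7,8,9} | {2,4,5,6}.
State 7 belongs to the block {0,7,8,9}, which has 4 states.

4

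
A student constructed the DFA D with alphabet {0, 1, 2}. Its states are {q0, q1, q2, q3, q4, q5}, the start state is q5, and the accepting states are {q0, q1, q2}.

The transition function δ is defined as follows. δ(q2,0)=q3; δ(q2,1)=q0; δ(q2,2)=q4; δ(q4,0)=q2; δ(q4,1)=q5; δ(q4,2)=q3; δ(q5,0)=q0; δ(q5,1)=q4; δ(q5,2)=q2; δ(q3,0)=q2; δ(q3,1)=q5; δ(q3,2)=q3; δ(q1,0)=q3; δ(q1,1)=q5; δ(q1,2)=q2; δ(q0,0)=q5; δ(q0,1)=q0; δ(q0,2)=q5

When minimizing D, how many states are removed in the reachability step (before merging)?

Starting at q5 and following transitions, the reachable set is {q0, q2, q3, q4, q5}. That leaves q1 unreachable — 1 in total.

1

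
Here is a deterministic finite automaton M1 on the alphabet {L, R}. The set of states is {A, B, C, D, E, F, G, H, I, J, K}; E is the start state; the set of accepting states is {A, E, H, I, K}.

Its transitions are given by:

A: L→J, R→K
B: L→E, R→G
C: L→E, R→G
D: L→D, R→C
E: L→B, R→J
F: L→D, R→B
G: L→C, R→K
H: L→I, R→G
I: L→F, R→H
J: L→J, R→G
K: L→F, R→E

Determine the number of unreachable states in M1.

Starting at E and following transitions, the reachable set is {B, C, D, E, F, G, J, K}. That leaves A, H, I unreachable — 3 in total.

3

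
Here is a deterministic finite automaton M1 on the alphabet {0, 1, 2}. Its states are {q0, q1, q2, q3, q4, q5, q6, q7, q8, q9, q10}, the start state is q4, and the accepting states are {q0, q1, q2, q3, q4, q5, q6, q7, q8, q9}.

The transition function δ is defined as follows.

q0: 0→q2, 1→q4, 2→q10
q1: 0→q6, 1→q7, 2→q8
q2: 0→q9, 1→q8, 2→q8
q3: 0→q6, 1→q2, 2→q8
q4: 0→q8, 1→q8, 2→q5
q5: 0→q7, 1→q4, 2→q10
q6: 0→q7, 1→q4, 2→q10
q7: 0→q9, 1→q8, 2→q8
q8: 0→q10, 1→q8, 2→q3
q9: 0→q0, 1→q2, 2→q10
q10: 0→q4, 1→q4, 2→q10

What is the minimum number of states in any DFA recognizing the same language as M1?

7

States {q1} cannot be reached from the start state, so discard them.
P0 = {q0,q2,q3,q4,q5,q6,q7,q8,q9} | {q10}.
Refine {q0,q2,q3,q4,q5,q6,q7,q8,q9} on symbol 0: members go to different blocks, giving {q0,q2,q3,q4,q5,q6,q7,q9} and {q8}.
Split {q0,q2,q3,q4,q5,q6,q7,q9} by δ(·,0) → {q0,q2,q3,q5,q6,q7,q9} and {q4}.
On input 1, block {q0,q2,q3,q5,q6,q7,q9} splits into {q0,q5,q6} and {q2,q7} and {q3,q9}.
On input 2, block {q3,q9} splits into {q3} and {q9}.
No further refinement is possible. Final partition (7 blocks): {q0,q5,q6} | {q10} | {q8} | {q4} | {q2,q7} | {q3} | {q9}.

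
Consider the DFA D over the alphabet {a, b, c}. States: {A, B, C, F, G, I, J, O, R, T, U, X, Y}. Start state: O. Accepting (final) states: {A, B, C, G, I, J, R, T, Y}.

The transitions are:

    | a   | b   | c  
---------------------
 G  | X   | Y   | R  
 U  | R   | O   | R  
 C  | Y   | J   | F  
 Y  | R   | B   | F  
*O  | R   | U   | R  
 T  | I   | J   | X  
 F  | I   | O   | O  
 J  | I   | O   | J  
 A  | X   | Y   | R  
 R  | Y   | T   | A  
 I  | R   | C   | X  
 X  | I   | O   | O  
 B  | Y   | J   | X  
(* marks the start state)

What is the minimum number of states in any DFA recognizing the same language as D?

7

First remove the unreachable states {G}; 12 states remain.
P0 = {A,B,C,I,J,R,T,Y} | {F,O,U,X}.
On input a, block {A,B,C,I,J,R,T,Y} splits into {B,C,I,J,R,T,Y} and {A}.
Refine {B,C,I,J,R,T,Y} on symbol b: members go to different blocks, giving {B,C,I,R,T,Y} and {J}.
Split {B,C,I,R,T,Y} by δ(·,b) → {I,R,Y} and {B,C,T}.
Split {I,R,Y} by δ(·,c) → {I,Y} and {R}.
Split {F,O,U,X} by δ(·,a) → {F,X} and {O,U}.
The partition is now stable with 7 blocks: {I,Y} | {F,X} | {A} | {J} | {B,C,T} | {R} | {O,U}.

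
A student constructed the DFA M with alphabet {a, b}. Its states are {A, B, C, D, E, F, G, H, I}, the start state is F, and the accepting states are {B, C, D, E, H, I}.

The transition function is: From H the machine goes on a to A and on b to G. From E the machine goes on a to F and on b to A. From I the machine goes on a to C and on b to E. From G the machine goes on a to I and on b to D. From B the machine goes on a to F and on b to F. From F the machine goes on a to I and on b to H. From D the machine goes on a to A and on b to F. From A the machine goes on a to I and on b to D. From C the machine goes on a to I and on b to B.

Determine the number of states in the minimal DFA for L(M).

3

All states are reachable from the start state.
Initial partition by acceptance: {B,C,D,E,H,I} | {A,F,G}.
Refine {B,C,D,E,H,I} on symbol a: members go to different blocks, giving {B,D,E,H} and {C,I}.
No further refinement is possible. Final partition (3 blocks): {B,D,E,H} | {A,F,G} | {C,I}.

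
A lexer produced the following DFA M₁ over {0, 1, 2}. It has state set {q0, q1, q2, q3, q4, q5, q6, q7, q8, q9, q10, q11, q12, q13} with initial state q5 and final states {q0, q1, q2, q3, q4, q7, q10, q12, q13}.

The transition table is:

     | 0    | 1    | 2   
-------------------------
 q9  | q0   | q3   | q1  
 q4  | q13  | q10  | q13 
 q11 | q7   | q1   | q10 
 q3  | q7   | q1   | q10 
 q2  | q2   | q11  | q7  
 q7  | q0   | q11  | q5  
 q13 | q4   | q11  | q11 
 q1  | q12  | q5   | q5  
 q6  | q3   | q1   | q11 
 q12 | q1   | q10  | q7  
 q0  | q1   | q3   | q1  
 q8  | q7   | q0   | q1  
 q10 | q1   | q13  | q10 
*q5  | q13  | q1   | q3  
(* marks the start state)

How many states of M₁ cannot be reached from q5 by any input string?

No path from q5 leads to q2, q6, q8, q9; the other 10 states are all reachable.

4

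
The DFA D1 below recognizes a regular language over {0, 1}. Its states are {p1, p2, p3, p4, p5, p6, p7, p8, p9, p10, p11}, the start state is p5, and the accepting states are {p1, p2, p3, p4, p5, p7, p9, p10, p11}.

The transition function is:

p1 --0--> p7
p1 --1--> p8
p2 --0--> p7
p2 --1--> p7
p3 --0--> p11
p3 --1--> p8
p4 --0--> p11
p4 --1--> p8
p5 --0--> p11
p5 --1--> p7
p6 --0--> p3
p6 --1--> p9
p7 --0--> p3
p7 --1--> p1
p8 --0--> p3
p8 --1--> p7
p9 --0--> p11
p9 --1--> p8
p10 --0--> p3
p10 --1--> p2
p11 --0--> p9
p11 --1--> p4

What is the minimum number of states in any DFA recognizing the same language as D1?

Reachable states from the start: {p1,p3,p4,p5,p7,p8,p9,p11}. Unreachable: {p2,p6,p10} — drop them.
Initial partition by acceptance: {p1,p3,p4,p5,p7,p9,p11} | {p8}.
Split {p1,p3,p4,p5,p7,p9,p11} by δ(·,1) → {p1,p3,p4,p9} and {p5,p7,p11}.
On input 0, block {p5,p7,p11} splits into {p7,p11} and {p5}.
Stable partition: {p1,p3,p4,p9} | {p8} | {p7,p11} | {p5} — 4 equivalence classes.

4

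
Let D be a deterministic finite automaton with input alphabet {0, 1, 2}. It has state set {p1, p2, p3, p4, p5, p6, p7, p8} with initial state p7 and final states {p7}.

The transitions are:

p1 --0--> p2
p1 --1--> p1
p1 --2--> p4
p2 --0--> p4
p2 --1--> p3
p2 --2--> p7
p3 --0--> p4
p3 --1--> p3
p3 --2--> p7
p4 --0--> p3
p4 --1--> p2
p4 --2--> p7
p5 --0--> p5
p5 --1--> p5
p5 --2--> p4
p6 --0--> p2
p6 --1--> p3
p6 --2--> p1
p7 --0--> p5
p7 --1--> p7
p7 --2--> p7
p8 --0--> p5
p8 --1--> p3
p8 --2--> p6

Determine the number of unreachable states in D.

No path from p7 leads to p1, p6, p8; the other 5 states are all reachable.

3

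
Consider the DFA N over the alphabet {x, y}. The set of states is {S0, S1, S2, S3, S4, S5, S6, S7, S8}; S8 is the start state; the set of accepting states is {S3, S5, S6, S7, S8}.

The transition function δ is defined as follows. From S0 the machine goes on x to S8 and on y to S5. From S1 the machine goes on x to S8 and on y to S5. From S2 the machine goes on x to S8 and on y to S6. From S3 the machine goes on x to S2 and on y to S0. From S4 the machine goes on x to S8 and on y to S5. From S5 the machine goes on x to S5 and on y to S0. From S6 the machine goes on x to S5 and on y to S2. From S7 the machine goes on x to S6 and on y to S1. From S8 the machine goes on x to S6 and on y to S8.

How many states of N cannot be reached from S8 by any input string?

No path from S8 leads to S1, S3, S4, S7; the other 5 states are all reachable.

4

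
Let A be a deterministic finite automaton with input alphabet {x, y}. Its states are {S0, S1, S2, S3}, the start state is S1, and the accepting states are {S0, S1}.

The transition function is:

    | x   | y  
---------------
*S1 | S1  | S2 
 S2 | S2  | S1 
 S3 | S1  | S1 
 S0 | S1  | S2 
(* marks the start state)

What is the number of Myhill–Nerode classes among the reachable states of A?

First remove the unreachable states {S0,S3}; 2 states remain.
Initial partition by acceptance: {S1} | {S2}.
No further refinement is possible. Final partition (2 blocks): {S1} | {S2}.

2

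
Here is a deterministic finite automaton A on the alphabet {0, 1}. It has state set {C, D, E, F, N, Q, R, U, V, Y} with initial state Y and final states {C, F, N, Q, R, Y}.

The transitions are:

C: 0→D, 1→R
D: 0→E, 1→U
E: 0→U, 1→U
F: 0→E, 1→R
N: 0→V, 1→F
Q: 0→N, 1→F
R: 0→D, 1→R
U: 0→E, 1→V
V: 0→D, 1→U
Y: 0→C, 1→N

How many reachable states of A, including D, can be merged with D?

Reachable states from the start: {C,D,E,F,N,R,U,V,Y}. Unreachable: {Q} — drop them.
Start with accepting vs non-accepting: {C,F,N,R,Y} | {D,E,U,V}.
Refine {C,F,N,R,Y} on symbol 0: members go to different blocks, giving {C,F,N,R} and {Y}.
No further refinement is possible. Final partition (3 blocks): {C,F,N,R} | {D,E,U,V} | {Y}.
The equivalence class containing D is {D,E,U,V}, of size 4.

4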